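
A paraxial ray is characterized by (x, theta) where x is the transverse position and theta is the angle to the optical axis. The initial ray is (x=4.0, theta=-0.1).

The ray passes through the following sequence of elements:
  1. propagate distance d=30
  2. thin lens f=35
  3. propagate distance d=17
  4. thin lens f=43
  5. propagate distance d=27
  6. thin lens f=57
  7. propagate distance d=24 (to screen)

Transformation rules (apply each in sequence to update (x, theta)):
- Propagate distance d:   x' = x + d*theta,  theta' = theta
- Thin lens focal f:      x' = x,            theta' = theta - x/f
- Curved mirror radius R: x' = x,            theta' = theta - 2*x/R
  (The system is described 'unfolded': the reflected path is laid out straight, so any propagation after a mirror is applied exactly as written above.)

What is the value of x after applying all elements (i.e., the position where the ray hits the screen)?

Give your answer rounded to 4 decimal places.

Answer: -4.6891

Derivation:
Initial: x=4.0000 theta=-0.1000
After 1 (propagate distance d=30): x=1.0000 theta=-0.1000
After 2 (thin lens f=35): x=1.0000 theta=-9/70 (≈-0.1286)
After 3 (propagate distance d=17): x=-83/70 (≈-1.1857) theta=-9/70 (≈-0.1286)
After 4 (thin lens f=43): x=-83/70 (≈-1.1857) theta=-152/1505 (≈-0.1010)
After 5 (propagate distance d=27): x=-11777/3010 (≈-3.9126) theta=-152/1505 (≈-0.1010)
After 6 (thin lens f=57): x=-11777/3010 (≈-3.9126) theta=-793/24510 (≈-0.0324)
After 7 (propagate distance d=24 (to screen)): x=-268171/57190 (≈-4.6891) theta=-793/24510 (≈-0.0324)
Rounded to 4 decimal places: x = -4.6891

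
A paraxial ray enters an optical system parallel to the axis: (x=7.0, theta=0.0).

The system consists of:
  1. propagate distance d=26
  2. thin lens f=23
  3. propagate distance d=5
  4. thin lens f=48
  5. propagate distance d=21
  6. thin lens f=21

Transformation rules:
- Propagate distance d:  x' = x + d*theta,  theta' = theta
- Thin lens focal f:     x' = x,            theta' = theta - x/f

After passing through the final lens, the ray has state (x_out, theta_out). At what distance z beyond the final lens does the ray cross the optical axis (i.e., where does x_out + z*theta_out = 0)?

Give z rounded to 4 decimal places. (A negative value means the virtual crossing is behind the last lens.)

Initial: x=7.0000 theta=0.0000
After 1 (propagate distance d=26): x=7.0000 theta=0.0000
After 2 (thin lens f=23): x=7.0000 theta=-7/23 (≈-0.3043)
After 3 (propagate distance d=5): x=126/23 (≈5.4783) theta=-7/23 (≈-0.3043)
After 4 (thin lens f=48): x=126/23 (≈5.4783) theta=-77/184 (≈-0.4185)
After 5 (propagate distance d=21): x=-609/184 (≈-3.3098) theta=-77/184 (≈-0.4185)
After 6 (thin lens f=21): x=-609/184 (≈-3.3098) theta=-6/23 (≈-0.2609)
z_focus = -x_out/theta_out = -(-609/184)/(-6/23) = -12.6875
Rounded to 4 decimal places: z = -12.6875

Answer: -12.6875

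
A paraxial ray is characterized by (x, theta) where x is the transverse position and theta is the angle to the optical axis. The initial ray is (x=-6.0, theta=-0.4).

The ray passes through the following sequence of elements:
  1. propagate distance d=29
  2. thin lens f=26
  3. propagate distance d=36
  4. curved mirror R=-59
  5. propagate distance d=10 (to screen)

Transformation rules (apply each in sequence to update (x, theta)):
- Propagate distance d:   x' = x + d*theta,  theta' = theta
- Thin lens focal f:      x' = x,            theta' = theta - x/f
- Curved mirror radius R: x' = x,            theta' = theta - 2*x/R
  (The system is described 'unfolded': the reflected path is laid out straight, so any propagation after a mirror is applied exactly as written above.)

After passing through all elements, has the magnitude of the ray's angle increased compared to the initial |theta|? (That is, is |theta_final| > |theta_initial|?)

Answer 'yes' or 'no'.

Answer: no

Derivation:
Initial: x=-6.0000 theta=-0.4000
After 1 (propagate distance d=29): x=-17.6000 theta=-0.4000
After 2 (thin lens f=26): x=-17.6000 theta=18/65 (≈0.2769)
After 3 (propagate distance d=36): x=-496/65 (≈-7.6308) theta=18/65 (≈0.2769)
After 4 (curved mirror R=-59): x=-496/65 (≈-7.6308) theta=14/767 (≈0.0183)
After 5 (propagate distance d=10 (to screen)): x=-28564/3835 (≈-7.4482) theta=14/767 (≈0.0183)
|theta_initial|=0.4000 |theta_final|=14/767 (≈0.0183) -> not increased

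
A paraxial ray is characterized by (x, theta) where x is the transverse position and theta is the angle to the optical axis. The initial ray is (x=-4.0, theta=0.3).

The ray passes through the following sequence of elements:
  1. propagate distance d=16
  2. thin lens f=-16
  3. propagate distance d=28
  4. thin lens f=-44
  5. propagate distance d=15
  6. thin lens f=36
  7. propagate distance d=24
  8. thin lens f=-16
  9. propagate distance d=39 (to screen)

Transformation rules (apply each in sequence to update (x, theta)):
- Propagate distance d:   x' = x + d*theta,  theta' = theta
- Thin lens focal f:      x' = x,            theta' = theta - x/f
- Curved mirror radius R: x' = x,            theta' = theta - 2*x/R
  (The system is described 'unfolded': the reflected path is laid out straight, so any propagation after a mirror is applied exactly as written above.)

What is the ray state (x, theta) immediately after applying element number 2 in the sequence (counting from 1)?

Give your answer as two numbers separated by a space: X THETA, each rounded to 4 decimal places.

Answer: 0.8000 0.3500

Derivation:
Initial: x=-4.0000 theta=0.3000
After 1 (propagate distance d=16): x=0.8000 theta=0.3000
After 2 (thin lens f=-16): x=0.8000 theta=0.3500
Rounded to 4 decimal places: x = 0.8000, theta = 0.3500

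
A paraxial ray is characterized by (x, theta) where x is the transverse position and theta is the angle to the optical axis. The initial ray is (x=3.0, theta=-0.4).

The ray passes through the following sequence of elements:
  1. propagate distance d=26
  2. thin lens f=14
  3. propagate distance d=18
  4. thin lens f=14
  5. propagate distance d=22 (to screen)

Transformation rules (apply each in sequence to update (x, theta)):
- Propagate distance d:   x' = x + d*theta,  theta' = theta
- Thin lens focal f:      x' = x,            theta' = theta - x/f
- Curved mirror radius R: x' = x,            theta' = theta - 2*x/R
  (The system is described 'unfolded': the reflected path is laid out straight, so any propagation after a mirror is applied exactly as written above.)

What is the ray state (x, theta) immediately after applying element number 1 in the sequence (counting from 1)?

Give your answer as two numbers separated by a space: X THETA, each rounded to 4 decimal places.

Answer: -7.4000 -0.4000

Derivation:
Initial: x=3.0000 theta=-0.4000
After 1 (propagate distance d=26): x=-7.4000 theta=-0.4000
Rounded to 4 decimal places: x = -7.4000, theta = -0.4000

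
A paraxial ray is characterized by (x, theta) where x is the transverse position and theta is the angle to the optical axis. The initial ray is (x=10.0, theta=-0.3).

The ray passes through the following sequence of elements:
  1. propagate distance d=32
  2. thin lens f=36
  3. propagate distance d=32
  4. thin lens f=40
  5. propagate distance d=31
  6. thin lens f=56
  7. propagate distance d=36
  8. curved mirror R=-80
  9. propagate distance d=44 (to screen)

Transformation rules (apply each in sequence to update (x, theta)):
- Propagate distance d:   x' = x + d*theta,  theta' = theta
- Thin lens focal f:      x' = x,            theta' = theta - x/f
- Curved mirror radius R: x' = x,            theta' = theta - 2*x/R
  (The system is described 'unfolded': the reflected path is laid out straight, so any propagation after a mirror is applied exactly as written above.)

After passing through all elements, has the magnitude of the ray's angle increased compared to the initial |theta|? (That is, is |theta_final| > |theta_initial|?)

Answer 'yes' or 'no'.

Initial: x=10.0000 theta=-0.3000
After 1 (propagate distance d=32): x=0.4000 theta=-0.3000
After 2 (thin lens f=36): x=0.4000 theta=-14/45 (≈-0.3111)
After 3 (propagate distance d=32): x=-86/9 (≈-9.5556) theta=-14/45 (≈-0.3111)
After 4 (thin lens f=40): x=-86/9 (≈-9.5556) theta=-13/180 (≈-0.0722)
After 5 (propagate distance d=31): x=-2123/180 (≈-11.7944) theta=-13/180 (≈-0.0722)
After 6 (thin lens f=56): x=-2123/180 (≈-11.7944) theta=31/224 (≈0.1384)
After 7 (propagate distance d=36): x=-17167/2520 (≈-6.8123) theta=31/224 (≈0.1384)
After 8 (curved mirror R=-80): x=-17167/2520 (≈-6.8123) theta=-3217/100800 (≈-0.0319)
After 9 (propagate distance d=44 (to screen)): x=-69019/8400 (≈-8.2165) theta=-3217/100800 (≈-0.0319)
|theta_initial|=0.3000 |theta_final|=3217/100800 (≈0.0319) -> not increased

Answer: no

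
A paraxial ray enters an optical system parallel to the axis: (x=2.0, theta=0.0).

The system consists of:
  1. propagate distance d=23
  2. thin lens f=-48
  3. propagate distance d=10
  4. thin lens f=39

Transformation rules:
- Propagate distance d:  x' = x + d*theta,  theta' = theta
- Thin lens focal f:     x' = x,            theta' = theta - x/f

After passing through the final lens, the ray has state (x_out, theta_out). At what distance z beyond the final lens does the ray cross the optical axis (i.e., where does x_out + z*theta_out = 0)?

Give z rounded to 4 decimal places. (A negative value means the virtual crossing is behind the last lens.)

Initial: x=2.0000 theta=0.0000
After 1 (propagate distance d=23): x=2.0000 theta=0.0000
After 2 (thin lens f=-48): x=2.0000 theta=1/24 (≈0.0417)
After 3 (propagate distance d=10): x=29/12 (≈2.4167) theta=1/24 (≈0.0417)
After 4 (thin lens f=39): x=29/12 (≈2.4167) theta=-19/936 (≈-0.0203)
z_focus = -x_out/theta_out = -(29/12)/(-19/936) = 2262/19 ≈ 119.0526
Rounded to 4 decimal places: z = 119.0526

Answer: 119.0526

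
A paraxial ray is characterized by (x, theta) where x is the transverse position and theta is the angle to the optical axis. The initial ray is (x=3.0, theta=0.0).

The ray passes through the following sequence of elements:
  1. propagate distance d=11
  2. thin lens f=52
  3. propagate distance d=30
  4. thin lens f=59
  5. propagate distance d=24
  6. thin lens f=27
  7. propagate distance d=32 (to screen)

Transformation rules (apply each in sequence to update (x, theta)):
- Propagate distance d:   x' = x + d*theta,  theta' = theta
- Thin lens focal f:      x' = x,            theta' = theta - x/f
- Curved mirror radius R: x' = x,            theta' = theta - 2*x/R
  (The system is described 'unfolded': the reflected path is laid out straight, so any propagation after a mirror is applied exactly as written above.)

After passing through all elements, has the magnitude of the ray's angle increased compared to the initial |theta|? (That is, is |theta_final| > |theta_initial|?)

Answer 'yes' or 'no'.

Answer: yes

Derivation:
Initial: x=3.0000 theta=0.0000
After 1 (propagate distance d=11): x=3.0000 theta=0.0000
After 2 (thin lens f=52): x=3.0000 theta=-3/52 (≈-0.0577)
After 3 (propagate distance d=30): x=33/26 (≈1.2692) theta=-3/52 (≈-0.0577)
After 4 (thin lens f=59): x=33/26 (≈1.2692) theta=-243/3068 (≈-0.0792)
After 5 (propagate distance d=24): x=-969/1534 (≈-0.6317) theta=-243/3068 (≈-0.0792)
After 6 (thin lens f=27): x=-969/1534 (≈-0.6317) theta=-1541/27612 (≈-0.0558)
After 7 (propagate distance d=32 (to screen)): x=-33377/13806 (≈-2.4176) theta=-1541/27612 (≈-0.0558)
|theta_initial|=0.0000 |theta_final|=1541/27612 (≈0.0558) -> increased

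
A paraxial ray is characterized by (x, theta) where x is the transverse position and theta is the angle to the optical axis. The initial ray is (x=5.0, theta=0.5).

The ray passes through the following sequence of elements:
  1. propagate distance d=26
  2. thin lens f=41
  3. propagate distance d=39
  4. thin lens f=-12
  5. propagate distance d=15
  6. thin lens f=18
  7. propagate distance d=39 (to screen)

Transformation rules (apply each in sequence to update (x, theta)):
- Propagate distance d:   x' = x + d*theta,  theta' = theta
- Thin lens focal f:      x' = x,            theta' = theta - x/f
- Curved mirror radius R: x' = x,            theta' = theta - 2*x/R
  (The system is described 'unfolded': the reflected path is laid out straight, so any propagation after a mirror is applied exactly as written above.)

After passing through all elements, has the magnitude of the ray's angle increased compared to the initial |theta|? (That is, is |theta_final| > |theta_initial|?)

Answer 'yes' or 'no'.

Answer: yes

Derivation:
Initial: x=5.0000 theta=0.5000
After 1 (propagate distance d=26): x=18.0000 theta=0.5000
After 2 (thin lens f=41): x=18.0000 theta=5/82 (≈0.0610)
After 3 (propagate distance d=39): x=1671/82 (≈20.3780) theta=5/82 (≈0.0610)
After 4 (thin lens f=-12): x=1671/82 (≈20.3780) theta=577/328 (≈1.7591)
After 5 (propagate distance d=15): x=15339/328 (≈46.7652) theta=577/328 (≈1.7591)
After 6 (thin lens f=18): x=15339/328 (≈46.7652) theta=-1651/1968 (≈-0.8389)
After 7 (propagate distance d=39 (to screen)): x=9215/656 (≈14.0473) theta=-1651/1968 (≈-0.8389)
|theta_initial|=0.5000 |theta_final|=1651/1968 (≈0.8389) -> increased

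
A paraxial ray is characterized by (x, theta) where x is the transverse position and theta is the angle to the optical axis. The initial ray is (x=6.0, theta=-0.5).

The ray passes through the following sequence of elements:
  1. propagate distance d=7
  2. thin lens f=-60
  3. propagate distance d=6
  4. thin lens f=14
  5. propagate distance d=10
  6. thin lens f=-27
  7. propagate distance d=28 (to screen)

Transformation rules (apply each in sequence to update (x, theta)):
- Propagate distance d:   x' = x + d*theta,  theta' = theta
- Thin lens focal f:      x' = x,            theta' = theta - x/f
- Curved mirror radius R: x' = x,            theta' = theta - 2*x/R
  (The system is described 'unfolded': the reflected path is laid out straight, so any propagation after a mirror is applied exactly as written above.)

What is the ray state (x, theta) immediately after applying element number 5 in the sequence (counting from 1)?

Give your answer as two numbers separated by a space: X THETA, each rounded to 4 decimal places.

Answer: -4.6548 -0.4405

Derivation:
Initial: x=6.0000 theta=-0.5000
After 1 (propagate distance d=7): x=2.5000 theta=-0.5000
After 2 (thin lens f=-60): x=2.5000 theta=-11/24 (≈-0.4583)
After 3 (propagate distance d=6): x=-0.2500 theta=-11/24 (≈-0.4583)
After 4 (thin lens f=14): x=-0.2500 theta=-37/84 (≈-0.4405)
After 5 (propagate distance d=10): x=-391/84 (≈-4.6548) theta=-37/84 (≈-0.4405)
Rounded to 4 decimal places: x = -4.6548, theta = -0.4405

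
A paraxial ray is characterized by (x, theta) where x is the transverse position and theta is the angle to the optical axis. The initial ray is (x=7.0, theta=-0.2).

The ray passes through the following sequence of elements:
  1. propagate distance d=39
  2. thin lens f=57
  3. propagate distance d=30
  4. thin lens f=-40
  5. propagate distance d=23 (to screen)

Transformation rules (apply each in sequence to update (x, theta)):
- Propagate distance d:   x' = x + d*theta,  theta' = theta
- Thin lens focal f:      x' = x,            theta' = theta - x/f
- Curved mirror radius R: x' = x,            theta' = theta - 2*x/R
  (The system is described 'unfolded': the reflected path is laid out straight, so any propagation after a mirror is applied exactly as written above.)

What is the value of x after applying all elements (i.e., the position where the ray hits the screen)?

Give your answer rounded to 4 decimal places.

Answer: -14.3240

Derivation:
Initial: x=7.0000 theta=-0.2000
After 1 (propagate distance d=39): x=-0.8000 theta=-0.2000
After 2 (thin lens f=57): x=-0.8000 theta=-53/285 (≈-0.1860)
After 3 (propagate distance d=30): x=-606/95 (≈-6.3789) theta=-53/285 (≈-0.1860)
After 4 (thin lens f=-40): x=-606/95 (≈-6.3789) theta=-1969/5700 (≈-0.3454)
After 5 (propagate distance d=23 (to screen)): x=-81647/5700 (≈-14.3240) theta=-1969/5700 (≈-0.3454)
Rounded to 4 decimal places: x = -14.3240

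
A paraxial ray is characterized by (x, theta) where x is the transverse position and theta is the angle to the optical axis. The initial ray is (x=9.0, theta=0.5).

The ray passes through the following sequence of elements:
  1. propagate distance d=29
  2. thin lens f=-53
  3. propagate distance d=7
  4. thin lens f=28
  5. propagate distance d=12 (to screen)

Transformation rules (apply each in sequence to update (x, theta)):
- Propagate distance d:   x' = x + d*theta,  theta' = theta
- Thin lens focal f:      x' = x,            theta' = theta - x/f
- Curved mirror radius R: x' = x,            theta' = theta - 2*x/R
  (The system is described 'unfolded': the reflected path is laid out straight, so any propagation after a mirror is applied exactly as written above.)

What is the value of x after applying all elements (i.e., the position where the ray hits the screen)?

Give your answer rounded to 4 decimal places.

Answer: 28.5229

Derivation:
Initial: x=9.0000 theta=0.5000
After 1 (propagate distance d=29): x=23.5000 theta=0.5000
After 2 (thin lens f=-53): x=23.5000 theta=50/53 (≈0.9434)
After 3 (propagate distance d=7): x=3191/106 (≈30.1038) theta=50/53 (≈0.9434)
After 4 (thin lens f=28): x=3191/106 (≈30.1038) theta=-391/2968 (≈-0.1317)
After 5 (propagate distance d=12 (to screen)): x=10582/371 (≈28.5229) theta=-391/2968 (≈-0.1317)
Rounded to 4 decimal places: x = 28.5229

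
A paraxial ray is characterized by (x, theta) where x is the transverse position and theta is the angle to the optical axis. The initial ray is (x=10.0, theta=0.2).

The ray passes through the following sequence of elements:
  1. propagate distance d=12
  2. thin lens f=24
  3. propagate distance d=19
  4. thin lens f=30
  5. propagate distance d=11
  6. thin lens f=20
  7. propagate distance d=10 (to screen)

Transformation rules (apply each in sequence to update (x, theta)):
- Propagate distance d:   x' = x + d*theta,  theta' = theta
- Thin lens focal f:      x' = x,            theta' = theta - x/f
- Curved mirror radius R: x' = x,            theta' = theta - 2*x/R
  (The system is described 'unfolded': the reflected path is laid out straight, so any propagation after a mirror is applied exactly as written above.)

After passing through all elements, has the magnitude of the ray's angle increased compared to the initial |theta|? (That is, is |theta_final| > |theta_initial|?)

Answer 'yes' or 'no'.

Answer: yes

Derivation:
Initial: x=10.0000 theta=0.2000
After 1 (propagate distance d=12): x=12.4000 theta=0.2000
After 2 (thin lens f=24): x=12.4000 theta=-19/60 (≈-0.3167)
After 3 (propagate distance d=19): x=383/60 (≈6.3833) theta=-19/60 (≈-0.3167)
After 4 (thin lens f=30): x=383/60 (≈6.3833) theta=-953/1800 (≈-0.5294)
After 5 (propagate distance d=11): x=1007/1800 (≈0.5594) theta=-953/1800 (≈-0.5294)
After 6 (thin lens f=20): x=1007/1800 (≈0.5594) theta=-6689/12000 (≈-0.5574)
After 7 (propagate distance d=10 (to screen)): x=-18053/3600 (≈-5.0147) theta=-6689/12000 (≈-0.5574)
|theta_initial|=0.2000 |theta_final|=6689/12000 (≈0.5574) -> increased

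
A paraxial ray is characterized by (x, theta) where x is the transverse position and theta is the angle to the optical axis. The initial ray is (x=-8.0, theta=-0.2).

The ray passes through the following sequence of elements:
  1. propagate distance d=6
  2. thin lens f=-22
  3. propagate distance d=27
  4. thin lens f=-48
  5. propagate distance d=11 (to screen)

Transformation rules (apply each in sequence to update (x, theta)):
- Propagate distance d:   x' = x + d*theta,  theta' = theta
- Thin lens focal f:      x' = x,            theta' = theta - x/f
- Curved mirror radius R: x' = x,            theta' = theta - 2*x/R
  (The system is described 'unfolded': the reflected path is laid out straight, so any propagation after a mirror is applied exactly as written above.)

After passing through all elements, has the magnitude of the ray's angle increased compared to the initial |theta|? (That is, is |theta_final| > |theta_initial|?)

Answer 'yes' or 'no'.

Initial: x=-8.0000 theta=-0.2000
After 1 (propagate distance d=6): x=-9.2000 theta=-0.2000
After 2 (thin lens f=-22): x=-9.2000 theta=-34/55 (≈-0.6182)
After 3 (propagate distance d=27): x=-1424/55 (≈-25.8909) theta=-34/55 (≈-0.6182)
After 4 (thin lens f=-48): x=-1424/55 (≈-25.8909) theta=-191/165 (≈-1.1576)
After 5 (propagate distance d=11 (to screen)): x=-6373/165 (≈-38.6242) theta=-191/165 (≈-1.1576)
|theta_initial|=0.2000 |theta_final|=191/165 (≈1.1576) -> increased

Answer: yes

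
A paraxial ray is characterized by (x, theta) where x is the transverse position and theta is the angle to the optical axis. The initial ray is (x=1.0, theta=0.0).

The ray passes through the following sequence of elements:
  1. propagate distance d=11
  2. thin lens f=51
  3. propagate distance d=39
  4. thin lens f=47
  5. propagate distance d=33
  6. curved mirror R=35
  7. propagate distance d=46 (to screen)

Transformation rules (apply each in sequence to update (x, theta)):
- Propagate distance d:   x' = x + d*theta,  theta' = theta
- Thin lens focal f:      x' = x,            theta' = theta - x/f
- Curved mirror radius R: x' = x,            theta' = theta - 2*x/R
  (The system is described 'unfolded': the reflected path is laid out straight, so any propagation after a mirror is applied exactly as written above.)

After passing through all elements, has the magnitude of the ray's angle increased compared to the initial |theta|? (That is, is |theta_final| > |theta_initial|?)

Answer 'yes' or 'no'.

Initial: x=1.0000 theta=0.0000
After 1 (propagate distance d=11): x=1.0000 theta=0.0000
After 2 (thin lens f=51): x=1.0000 theta=-1/51 (≈-0.0196)
After 3 (propagate distance d=39): x=4/17 (≈0.2353) theta=-1/51 (≈-0.0196)
After 4 (thin lens f=47): x=4/17 (≈0.2353) theta=-59/2397 (≈-0.0246)
After 5 (propagate distance d=33): x=-461/799 (≈-0.5770) theta=-59/2397 (≈-0.0246)
After 6 (curved mirror R=35): x=-461/799 (≈-0.5770) theta=701/83895 (≈0.0084)
After 7 (propagate distance d=46 (to screen)): x=-16159/83895 (≈-0.1926) theta=701/83895 (≈0.0084)
|theta_initial|=0.0000 |theta_final|=701/83895 (≈0.0084) -> increased

Answer: yes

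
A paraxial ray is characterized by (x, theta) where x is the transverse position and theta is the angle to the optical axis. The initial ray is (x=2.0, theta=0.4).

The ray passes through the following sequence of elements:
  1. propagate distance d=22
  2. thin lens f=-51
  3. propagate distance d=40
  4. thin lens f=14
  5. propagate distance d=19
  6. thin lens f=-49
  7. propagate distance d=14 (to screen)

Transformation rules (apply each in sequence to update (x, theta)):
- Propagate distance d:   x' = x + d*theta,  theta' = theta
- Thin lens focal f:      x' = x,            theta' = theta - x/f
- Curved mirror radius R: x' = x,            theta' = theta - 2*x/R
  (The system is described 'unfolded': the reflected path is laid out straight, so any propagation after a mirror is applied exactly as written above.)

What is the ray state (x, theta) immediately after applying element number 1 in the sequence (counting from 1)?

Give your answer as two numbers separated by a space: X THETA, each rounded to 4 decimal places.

Answer: 10.8000 0.4000

Derivation:
Initial: x=2.0000 theta=0.4000
After 1 (propagate distance d=22): x=10.8000 theta=0.4000
Rounded to 4 decimal places: x = 10.8000, theta = 0.4000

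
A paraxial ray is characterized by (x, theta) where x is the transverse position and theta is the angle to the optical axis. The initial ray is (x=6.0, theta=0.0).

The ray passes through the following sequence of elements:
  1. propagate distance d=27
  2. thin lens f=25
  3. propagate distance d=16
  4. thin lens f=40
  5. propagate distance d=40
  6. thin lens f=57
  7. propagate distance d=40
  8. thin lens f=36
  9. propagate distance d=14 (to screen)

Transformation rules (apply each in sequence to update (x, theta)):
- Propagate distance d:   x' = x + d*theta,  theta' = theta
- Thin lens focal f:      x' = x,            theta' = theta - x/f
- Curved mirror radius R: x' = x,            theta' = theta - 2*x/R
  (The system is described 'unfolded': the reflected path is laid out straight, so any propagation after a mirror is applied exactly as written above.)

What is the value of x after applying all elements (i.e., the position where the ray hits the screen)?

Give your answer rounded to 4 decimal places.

Answer: -10.6945

Derivation:
Initial: x=6.0000 theta=0.0000
After 1 (propagate distance d=27): x=6.0000 theta=0.0000
After 2 (thin lens f=25): x=6.0000 theta=-0.2400
After 3 (propagate distance d=16): x=2.1600 theta=-0.2400
After 4 (thin lens f=40): x=2.1600 theta=-0.2940
After 5 (propagate distance d=40): x=-9.6000 theta=-0.2940
After 6 (thin lens f=57): x=-9.6000 theta=-1193/9500 (≈-0.1256)
After 7 (propagate distance d=40): x=-6946/475 (≈-14.6232) theta=-1193/9500 (≈-0.1256)
After 8 (thin lens f=36): x=-6946/475 (≈-14.6232) theta=23993/85500 (≈0.2806)
After 9 (propagate distance d=14 (to screen)): x=-457189/42750 (≈-10.6945) theta=23993/85500 (≈0.2806)
Rounded to 4 decimal places: x = -10.6945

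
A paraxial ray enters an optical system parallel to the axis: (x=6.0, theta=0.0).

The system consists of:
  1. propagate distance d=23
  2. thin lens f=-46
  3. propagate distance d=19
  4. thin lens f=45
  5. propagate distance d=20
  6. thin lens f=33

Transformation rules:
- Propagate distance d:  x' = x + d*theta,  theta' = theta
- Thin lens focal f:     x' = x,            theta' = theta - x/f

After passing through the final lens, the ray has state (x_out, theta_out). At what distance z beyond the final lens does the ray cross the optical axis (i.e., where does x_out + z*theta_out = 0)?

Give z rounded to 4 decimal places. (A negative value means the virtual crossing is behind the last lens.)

Initial: x=6.0000 theta=0.0000
After 1 (propagate distance d=23): x=6.0000 theta=0.0000
After 2 (thin lens f=-46): x=6.0000 theta=3/23 (≈0.1304)
After 3 (propagate distance d=19): x=195/23 (≈8.4783) theta=3/23 (≈0.1304)
After 4 (thin lens f=45): x=195/23 (≈8.4783) theta=-4/69 (≈-0.0580)
After 5 (propagate distance d=20): x=505/69 (≈7.3188) theta=-4/69 (≈-0.0580)
After 6 (thin lens f=33): x=505/69 (≈7.3188) theta=-637/2277 (≈-0.2798)
z_focus = -x_out/theta_out = -(505/69)/(-637/2277) = 16665/637 ≈ 26.1617
Rounded to 4 decimal places: z = 26.1617

Answer: 26.1617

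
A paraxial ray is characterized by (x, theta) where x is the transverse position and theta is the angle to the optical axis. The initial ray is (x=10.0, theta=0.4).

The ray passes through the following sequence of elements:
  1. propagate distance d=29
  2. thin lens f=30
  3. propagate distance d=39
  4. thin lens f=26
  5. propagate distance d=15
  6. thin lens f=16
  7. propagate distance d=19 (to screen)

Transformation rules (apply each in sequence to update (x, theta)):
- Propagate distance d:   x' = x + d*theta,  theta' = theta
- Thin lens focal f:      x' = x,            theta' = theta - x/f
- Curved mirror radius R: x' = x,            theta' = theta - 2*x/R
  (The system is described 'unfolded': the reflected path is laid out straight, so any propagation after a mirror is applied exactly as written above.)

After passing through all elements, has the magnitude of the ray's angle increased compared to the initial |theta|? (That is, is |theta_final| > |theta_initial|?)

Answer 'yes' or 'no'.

Answer: yes

Derivation:
Initial: x=10.0000 theta=0.4000
After 1 (propagate distance d=29): x=21.6000 theta=0.4000
After 2 (thin lens f=30): x=21.6000 theta=-0.3200
After 3 (propagate distance d=39): x=9.1200 theta=-0.3200
After 4 (thin lens f=26): x=9.1200 theta=-218/325 (≈-0.6708)
After 5 (propagate distance d=15): x=-306/325 (≈-0.9415) theta=-218/325 (≈-0.6708)
After 6 (thin lens f=16): x=-306/325 (≈-0.9415) theta=-1591/2600 (≈-0.6119)
After 7 (propagate distance d=19 (to screen)): x=-32677/2600 (≈-12.5681) theta=-1591/2600 (≈-0.6119)
|theta_initial|=0.4000 |theta_final|=1591/2600 (≈0.6119) -> increased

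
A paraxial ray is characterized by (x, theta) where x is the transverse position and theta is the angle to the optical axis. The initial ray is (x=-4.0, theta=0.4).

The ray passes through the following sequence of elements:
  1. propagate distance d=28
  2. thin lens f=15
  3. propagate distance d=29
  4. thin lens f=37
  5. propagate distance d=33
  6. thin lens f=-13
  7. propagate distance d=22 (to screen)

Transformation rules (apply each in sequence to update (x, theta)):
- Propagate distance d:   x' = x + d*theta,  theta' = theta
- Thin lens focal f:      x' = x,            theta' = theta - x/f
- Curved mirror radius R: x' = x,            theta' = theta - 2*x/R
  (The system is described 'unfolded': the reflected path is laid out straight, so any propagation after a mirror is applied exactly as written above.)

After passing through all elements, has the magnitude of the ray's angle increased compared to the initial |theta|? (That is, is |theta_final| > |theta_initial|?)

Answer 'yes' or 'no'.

Answer: no

Derivation:
Initial: x=-4.0000 theta=0.4000
After 1 (propagate distance d=28): x=7.2000 theta=0.4000
After 2 (thin lens f=15): x=7.2000 theta=-0.0800
After 3 (propagate distance d=29): x=4.8800 theta=-0.0800
After 4 (thin lens f=37): x=4.8800 theta=-196/925 (≈-0.2119)
After 5 (propagate distance d=33): x=-1954/925 (≈-2.1124) theta=-196/925 (≈-0.2119)
After 6 (thin lens f=-13): x=-1954/925 (≈-2.1124) theta=-4502/12025 (≈-0.3744)
After 7 (propagate distance d=22 (to screen)): x=-124446/12025 (≈-10.3489) theta=-4502/12025 (≈-0.3744)
|theta_initial|=0.4000 |theta_final|=4502/12025 (≈0.3744) -> not increased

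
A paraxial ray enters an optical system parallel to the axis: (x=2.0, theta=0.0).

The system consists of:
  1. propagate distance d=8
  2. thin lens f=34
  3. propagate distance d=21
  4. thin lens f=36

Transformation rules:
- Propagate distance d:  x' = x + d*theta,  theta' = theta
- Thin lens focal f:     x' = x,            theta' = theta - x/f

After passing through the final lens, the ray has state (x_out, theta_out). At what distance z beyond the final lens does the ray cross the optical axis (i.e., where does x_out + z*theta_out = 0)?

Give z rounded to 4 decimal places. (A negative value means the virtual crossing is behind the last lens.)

Answer: 9.5510

Derivation:
Initial: x=2.0000 theta=0.0000
After 1 (propagate distance d=8): x=2.0000 theta=0.0000
After 2 (thin lens f=34): x=2.0000 theta=-1/17 (≈-0.0588)
After 3 (propagate distance d=21): x=13/17 (≈0.7647) theta=-1/17 (≈-0.0588)
After 4 (thin lens f=36): x=13/17 (≈0.7647) theta=-49/612 (≈-0.0801)
z_focus = -x_out/theta_out = -(13/17)/(-49/612) = 468/49 ≈ 9.5510
Rounded to 4 decimal places: z = 9.5510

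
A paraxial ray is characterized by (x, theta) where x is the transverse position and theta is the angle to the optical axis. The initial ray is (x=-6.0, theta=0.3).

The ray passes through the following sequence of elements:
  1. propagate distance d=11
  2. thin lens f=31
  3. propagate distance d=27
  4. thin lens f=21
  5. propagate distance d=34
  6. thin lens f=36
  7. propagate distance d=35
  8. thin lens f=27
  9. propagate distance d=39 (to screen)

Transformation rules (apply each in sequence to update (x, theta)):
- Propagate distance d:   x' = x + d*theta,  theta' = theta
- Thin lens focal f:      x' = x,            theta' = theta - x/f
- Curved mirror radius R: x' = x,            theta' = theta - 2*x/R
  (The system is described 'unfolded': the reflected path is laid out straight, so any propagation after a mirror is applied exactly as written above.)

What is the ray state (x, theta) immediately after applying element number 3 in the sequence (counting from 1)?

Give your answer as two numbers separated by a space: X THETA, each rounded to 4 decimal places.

Answer: 7.7516 0.3871

Derivation:
Initial: x=-6.0000 theta=0.3000
After 1 (propagate distance d=11): x=-2.7000 theta=0.3000
After 2 (thin lens f=31): x=-2.7000 theta=12/31 (≈0.3871)
After 3 (propagate distance d=27): x=2403/310 (≈7.7516) theta=12/31 (≈0.3871)
Rounded to 4 decimal places: x = 7.7516, theta = 0.3871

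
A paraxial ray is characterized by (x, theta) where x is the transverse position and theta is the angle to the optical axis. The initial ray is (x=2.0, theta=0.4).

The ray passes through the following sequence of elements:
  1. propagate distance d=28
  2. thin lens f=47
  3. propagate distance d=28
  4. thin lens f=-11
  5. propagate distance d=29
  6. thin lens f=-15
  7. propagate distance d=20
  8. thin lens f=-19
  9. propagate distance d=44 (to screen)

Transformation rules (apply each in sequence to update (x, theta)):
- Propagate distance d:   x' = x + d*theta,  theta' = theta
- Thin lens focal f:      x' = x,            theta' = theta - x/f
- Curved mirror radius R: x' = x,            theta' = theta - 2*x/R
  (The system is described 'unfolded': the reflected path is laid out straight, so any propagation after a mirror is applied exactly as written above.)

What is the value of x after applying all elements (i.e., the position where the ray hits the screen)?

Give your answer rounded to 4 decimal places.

Initial: x=2.0000 theta=0.4000
After 1 (propagate distance d=28): x=13.2000 theta=0.4000
After 2 (thin lens f=47): x=13.2000 theta=28/235 (≈0.1191)
After 3 (propagate distance d=28): x=3886/235 (≈16.5362) theta=28/235 (≈0.1191)
After 4 (thin lens f=-11): x=3886/235 (≈16.5362) theta=4194/2585 (≈1.6224)
After 5 (propagate distance d=29): x=164372/2585 (≈63.5868) theta=4194/2585 (≈1.6224)
After 6 (thin lens f=-15): x=164372/2585 (≈63.5868) theta=20662/3525 (≈5.8616)
After 7 (propagate distance d=20): x=1402244/7755 (≈180.8181) theta=20662/3525 (≈5.8616)
After 8 (thin lens f=-19): x=1402244/7755 (≈180.8181) theta=3776526/245575 (≈15.3783)
After 9 (propagate distance d=44 (to screen)): x=631714612/736725 (≈857.4632) theta=3776526/245575 (≈15.3783)
Rounded to 4 decimal places: x = 857.4632

Answer: 857.4632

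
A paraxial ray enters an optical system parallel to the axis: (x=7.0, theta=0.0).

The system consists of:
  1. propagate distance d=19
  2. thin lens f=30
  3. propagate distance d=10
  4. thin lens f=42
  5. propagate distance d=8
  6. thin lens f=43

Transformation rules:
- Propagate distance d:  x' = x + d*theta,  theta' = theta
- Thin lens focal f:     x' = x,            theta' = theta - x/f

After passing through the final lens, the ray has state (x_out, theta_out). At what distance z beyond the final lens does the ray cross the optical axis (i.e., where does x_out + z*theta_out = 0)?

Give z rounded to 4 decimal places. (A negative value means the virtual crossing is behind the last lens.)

Answer: 4.9143

Derivation:
Initial: x=7.0000 theta=0.0000
After 1 (propagate distance d=19): x=7.0000 theta=0.0000
After 2 (thin lens f=30): x=7.0000 theta=-7/30 (≈-0.2333)
After 3 (propagate distance d=10): x=14/3 (≈4.6667) theta=-7/30 (≈-0.2333)
After 4 (thin lens f=42): x=14/3 (≈4.6667) theta=-31/90 (≈-0.3444)
After 5 (propagate distance d=8): x=86/45 (≈1.9111) theta=-31/90 (≈-0.3444)
After 6 (thin lens f=43): x=86/45 (≈1.9111) theta=-7/18 (≈-0.3889)
z_focus = -x_out/theta_out = -(86/45)/(-7/18) = 172/35 ≈ 4.9143
Rounded to 4 decimal places: z = 4.9143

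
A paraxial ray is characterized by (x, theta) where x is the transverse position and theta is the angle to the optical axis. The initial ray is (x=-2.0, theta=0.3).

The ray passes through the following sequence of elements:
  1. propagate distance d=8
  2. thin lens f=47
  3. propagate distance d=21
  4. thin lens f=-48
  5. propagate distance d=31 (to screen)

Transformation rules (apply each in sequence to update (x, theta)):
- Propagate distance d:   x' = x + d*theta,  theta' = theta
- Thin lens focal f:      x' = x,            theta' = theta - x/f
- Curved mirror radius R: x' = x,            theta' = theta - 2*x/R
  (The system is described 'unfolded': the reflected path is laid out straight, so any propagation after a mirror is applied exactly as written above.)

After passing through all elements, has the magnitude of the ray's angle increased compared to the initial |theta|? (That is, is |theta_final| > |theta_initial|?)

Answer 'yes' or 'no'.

Initial: x=-2.0000 theta=0.3000
After 1 (propagate distance d=8): x=0.4000 theta=0.3000
After 2 (thin lens f=47): x=0.4000 theta=137/470 (≈0.2915)
After 3 (propagate distance d=21): x=613/94 (≈6.5213) theta=137/470 (≈0.2915)
After 4 (thin lens f=-48): x=613/94 (≈6.5213) theta=9641/22560 (≈0.4273)
After 5 (propagate distance d=31 (to screen)): x=445991/22560 (≈19.7691) theta=9641/22560 (≈0.4273)
|theta_initial|=0.3000 |theta_final|=9641/22560 (≈0.4273) -> increased

Answer: yes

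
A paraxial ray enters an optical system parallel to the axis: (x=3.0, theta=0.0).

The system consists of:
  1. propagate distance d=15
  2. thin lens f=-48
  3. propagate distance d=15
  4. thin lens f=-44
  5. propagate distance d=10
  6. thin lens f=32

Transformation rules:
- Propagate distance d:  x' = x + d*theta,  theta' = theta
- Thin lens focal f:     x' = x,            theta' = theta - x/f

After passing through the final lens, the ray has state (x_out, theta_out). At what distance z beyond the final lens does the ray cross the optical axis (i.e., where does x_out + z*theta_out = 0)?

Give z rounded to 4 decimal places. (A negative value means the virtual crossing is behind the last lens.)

Answer: 294.1244

Derivation:
Initial: x=3.0000 theta=0.0000
After 1 (propagate distance d=15): x=3.0000 theta=0.0000
After 2 (thin lens f=-48): x=3.0000 theta=0.0625
After 3 (propagate distance d=15): x=3.9375 theta=0.0625
After 4 (thin lens f=-44): x=3.9375 theta=107/704 (≈0.1520)
After 5 (propagate distance d=10): x=1921/352 (≈5.4574) theta=107/704 (≈0.1520)
After 6 (thin lens f=32): x=1921/352 (≈5.4574) theta=-19/1024 (≈-0.0186)
z_focus = -x_out/theta_out = -(1921/352)/(-19/1024) = 61472/209 ≈ 294.1244
Rounded to 4 decimal places: z = 294.1244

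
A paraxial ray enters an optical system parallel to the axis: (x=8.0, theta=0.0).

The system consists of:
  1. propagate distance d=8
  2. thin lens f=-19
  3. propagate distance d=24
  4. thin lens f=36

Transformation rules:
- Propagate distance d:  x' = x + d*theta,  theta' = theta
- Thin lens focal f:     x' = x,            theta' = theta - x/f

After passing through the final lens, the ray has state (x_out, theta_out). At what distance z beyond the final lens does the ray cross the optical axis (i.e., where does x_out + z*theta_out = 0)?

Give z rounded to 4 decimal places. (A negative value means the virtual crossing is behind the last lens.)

Initial: x=8.0000 theta=0.0000
After 1 (propagate distance d=8): x=8.0000 theta=0.0000
After 2 (thin lens f=-19): x=8.0000 theta=8/19 (≈0.4211)
After 3 (propagate distance d=24): x=344/19 (≈18.1053) theta=8/19 (≈0.4211)
After 4 (thin lens f=36): x=344/19 (≈18.1053) theta=-14/171 (≈-0.0819)
z_focus = -x_out/theta_out = -(344/19)/(-14/171) = 1548/7 ≈ 221.1429
Rounded to 4 decimal places: z = 221.1429

Answer: 221.1429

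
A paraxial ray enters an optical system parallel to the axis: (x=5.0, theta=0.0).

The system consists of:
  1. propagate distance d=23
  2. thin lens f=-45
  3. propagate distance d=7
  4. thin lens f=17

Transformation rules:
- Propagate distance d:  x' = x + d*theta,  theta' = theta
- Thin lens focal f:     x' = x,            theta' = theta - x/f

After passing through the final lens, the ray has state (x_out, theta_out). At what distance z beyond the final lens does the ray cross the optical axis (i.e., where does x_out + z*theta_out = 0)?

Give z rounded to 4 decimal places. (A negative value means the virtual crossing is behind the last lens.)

Initial: x=5.0000 theta=0.0000
After 1 (propagate distance d=23): x=5.0000 theta=0.0000
After 2 (thin lens f=-45): x=5.0000 theta=1/9 (≈0.1111)
After 3 (propagate distance d=7): x=52/9 (≈5.7778) theta=1/9 (≈0.1111)
After 4 (thin lens f=17): x=52/9 (≈5.7778) theta=-35/153 (≈-0.2288)
z_focus = -x_out/theta_out = -(52/9)/(-35/153) = 884/35 ≈ 25.2571
Rounded to 4 decimal places: z = 25.2571

Answer: 25.2571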